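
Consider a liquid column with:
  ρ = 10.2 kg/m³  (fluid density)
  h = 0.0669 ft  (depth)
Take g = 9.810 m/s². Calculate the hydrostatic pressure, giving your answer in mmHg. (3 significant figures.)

P is given directly by: P = ρgh.
ρ = 10.2 kg/m³; h = 0.0669 ft = 0.02039 m; g = 9.810 m/s².
P = 2.040 Pa  (the unit combination reduces to kg/(m·s²) = Pa)
2.040 Pa × (1 mmHg / 133.3 Pa) = 0.01530 mmHg

0.0153 mmHg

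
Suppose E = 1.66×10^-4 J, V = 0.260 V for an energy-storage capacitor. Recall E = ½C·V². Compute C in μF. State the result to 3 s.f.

Rearranging: C = 2E/V².
E = 1.66×10^-4 J; V = 0.260 V.
C = 0.004911 F
0.004911 F × (1 μF / 1.000×10^-6 F) = 4911 μF

4910 μF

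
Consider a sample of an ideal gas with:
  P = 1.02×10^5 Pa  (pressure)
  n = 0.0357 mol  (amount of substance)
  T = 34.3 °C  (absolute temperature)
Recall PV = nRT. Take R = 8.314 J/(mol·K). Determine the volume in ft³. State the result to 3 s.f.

0.0316 ft³

From the ideal-gas law: V = nRT/P.
P = 1.02×10^5 Pa; n = 0.0357 mol; T = 34.3 °C = 307.4 K; R = 8.314 J/(mol·K).
V = 8.946×10^-4 m³
8.946×10^-4 m³ × (1 ft³ / 0.02832 m³) = 0.03159 ft³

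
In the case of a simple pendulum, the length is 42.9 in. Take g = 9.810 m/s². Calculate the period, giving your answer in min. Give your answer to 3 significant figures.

T is given directly by: T = 2π√(L/g).
L = 42.9 in = 1.090 m; g = 9.810 m/s².
T = 2.094 s
2.094 s × (1 min / 60.00 s) = 0.03490 min

0.0349 min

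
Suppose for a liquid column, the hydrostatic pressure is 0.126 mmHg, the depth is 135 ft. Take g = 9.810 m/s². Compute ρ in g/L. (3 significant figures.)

Solving P = ρ·g·h for ρ: ρ = P/(g·h).
P = 0.126 mmHg = 16.80 Pa; h = 135 ft = 41.15 m; g = 9.810 m/s².
ρ = 0.04162 kg/m³
Since 1 g/L = 1 kg/m³, 0.04162 g/L.

0.0416 g/L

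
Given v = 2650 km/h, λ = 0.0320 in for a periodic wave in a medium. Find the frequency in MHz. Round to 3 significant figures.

Rearranging v = f·λ for f: f = v/λ.
v = 2650 km/h = 736.1 m/s; λ = 0.0320 in = 8.128×10^-4 m.
f = 9.056×10^5 Hz
9.056×10^5 Hz × (1 MHz / 1.000×10^6 Hz) = 0.9056 MHz

0.906 MHz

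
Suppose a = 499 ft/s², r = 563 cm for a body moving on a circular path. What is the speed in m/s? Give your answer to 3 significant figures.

Rearranging: v = √(a·r).
a = 499 ft/s² = 152.1 m/s²; r = 563 cm = 5.630 m.
v = 29.26 m/s

29.3 m/s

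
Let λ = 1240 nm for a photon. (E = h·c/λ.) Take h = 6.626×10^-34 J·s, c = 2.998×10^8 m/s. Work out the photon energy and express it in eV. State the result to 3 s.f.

Directly: E = hc/λ.
λ = 1240 nm = 1.240×10^-6 m; h = 6.626×10^-34 J·s; c = 2.998×10^8 m/s.
E = 1.602×10^-19 J  (the unit combination reduces to kg·m²/s² = J)
1.602×10^-19 J × (1 eV / 1.602×10^-19 J) = 0.9999 eV

1.00 eV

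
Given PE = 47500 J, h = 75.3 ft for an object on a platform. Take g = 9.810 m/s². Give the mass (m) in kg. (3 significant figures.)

Rearranging: m = PE/(g·h).
PE = 47500 J; h = 75.3 ft = 22.95 m; g = 9.810 m/s².
m = 211.0 kg

211 kg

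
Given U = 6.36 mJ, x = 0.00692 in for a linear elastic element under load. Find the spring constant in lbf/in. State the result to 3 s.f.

2350 lbf/in

Solving U = ½k·x² for k: k = 2U/x².
U = 6.36 mJ = 0.006360 J; x = 0.00692 in = 1.758×10^-4 m.
k = 4.117×10^5 N/m
4.117×10^5 N/m × (1 lbf/in / 175.1 N/m) = 2351 lbf/in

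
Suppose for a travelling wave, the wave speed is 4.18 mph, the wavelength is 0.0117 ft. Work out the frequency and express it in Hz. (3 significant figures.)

Rearranging v = f·λ for f: f = v/λ.
v = 4.18 mph = 1.869 m/s; λ = 0.0117 ft = 0.003566 m.
f = 524.0 Hz

524 Hz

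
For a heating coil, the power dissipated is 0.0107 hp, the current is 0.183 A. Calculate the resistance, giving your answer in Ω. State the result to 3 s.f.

238 Ω

Rearranging: R = P/I².
P = 0.0107 hp = 7.979 W; I = 0.183 A.
R = 238.3 Ω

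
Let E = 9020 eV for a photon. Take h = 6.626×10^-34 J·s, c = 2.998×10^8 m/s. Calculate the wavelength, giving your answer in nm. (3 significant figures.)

Rearranging: λ = hc/E.
E = 9020 eV = 1.445×10^-15 J; h = 6.626×10^-34 J·s; c = 2.998×10^8 m/s.
λ = 1.375×10^-10 m
1.375×10^-10 m × (1 nm / 1.000×10^-9 m) = 0.1375 nm

0.137 nm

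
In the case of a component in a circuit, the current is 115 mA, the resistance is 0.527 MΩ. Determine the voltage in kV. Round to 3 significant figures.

60.6 kV

From Ohm's law: V = IR.
I = 115 mA = 0.1150 A; R = 0.527 MΩ = 5.270×10^5 Ω.
V = 60605 V
60605 V × (1 kV / 1000 V) = 60.60 kV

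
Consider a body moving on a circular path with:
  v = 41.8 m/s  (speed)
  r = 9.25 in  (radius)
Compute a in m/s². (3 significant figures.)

a is given directly by: a = v²/r.
v = 41.8 m/s; r = 9.25 in = 0.2349 m.
a = 7437 m/s²

7440 m/s²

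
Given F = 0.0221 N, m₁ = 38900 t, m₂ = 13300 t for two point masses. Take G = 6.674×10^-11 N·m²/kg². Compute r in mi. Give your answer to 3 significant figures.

0.777 mi

From Newton's law of gravitation: r = √(G·m₁m₂/F).
F = 0.0221 N; m₁ = 38900 t = 3.890×10^7 kg; m₂ = 13300 t = 1.330×10^7 kg; G = 6.674×10^-11 N·m²/kg².
r = 1250 m
1250 m × (1 mi / 1609 m) = 0.7767 mi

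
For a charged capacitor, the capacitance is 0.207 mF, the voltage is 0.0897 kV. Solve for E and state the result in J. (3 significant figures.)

E is given directly by: E = ½CV².
C = 0.207 mF = 2.070×10^-4 F; V = 0.0897 kV = 89.70 V.
E = 0.8328 J

0.833 J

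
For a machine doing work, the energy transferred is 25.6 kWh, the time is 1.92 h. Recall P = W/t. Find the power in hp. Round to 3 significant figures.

Directly: P = W/t.
W = 25.6 kWh = 9.216×10^7 J; t = 1.92 h = 6912 s.
P = 13333 W
13333 W × (1 hp / 745.7 W) = 17.88 hp

17.9 hp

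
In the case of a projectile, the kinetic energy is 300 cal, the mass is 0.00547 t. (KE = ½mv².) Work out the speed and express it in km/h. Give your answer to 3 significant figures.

77.1 km/h

Rearranging: v = √(2·KE/m).
KE = 300 cal = 1255 J; m = 0.00547 t = 5.470 kg.
v = 21.42 m/s
21.42 m/s × (1 km/h / 0.2778 m/s) = 77.12 km/h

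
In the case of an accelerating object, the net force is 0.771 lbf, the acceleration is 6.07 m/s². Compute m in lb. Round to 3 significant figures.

From Newton's second law: m = F/a.
F = 0.771 lbf = 3.430 N; a = 6.07 m/s².
m = 0.5650 kg
0.5650 kg × (1 lb / 0.4536 kg) = 1.246 lb

1.25 lb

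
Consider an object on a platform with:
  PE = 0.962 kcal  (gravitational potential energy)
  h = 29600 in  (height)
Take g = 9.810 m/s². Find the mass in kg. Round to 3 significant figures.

0.546 kg

Solving PE = m·g·h for m: m = PE/(g·h).
PE = 0.962 kcal = 4025 J; h = 29600 in = 751.8 m; g = 9.810 m/s².
m = 0.5457 kg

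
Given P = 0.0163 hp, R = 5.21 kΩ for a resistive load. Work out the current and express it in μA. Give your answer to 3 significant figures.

48300 μA

Rearranging P = I²R for I: I = √(P/R).
P = 0.0163 hp = 12.15 W; R = 5.21 kΩ = 5210 Ω.
I = 0.04830 A
0.04830 A × (1 μA / 1.000×10^-6 A) = 48301 μA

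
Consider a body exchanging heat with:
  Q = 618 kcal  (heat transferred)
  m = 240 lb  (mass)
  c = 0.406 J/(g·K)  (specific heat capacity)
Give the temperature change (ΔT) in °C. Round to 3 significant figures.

Rearranging Q = m·c·ΔT for ΔT: ΔT = Q/(m·c).
Q = 618 kcal = 2.586×10^6 J; m = 240 lb = 108.9 kg; c = 0.406 J/(g·K) = 406.0 J/(kg·K).
ΔT = 58.50 K
Since 1 °C = 1 K, 58.50 °C.

58.5 °C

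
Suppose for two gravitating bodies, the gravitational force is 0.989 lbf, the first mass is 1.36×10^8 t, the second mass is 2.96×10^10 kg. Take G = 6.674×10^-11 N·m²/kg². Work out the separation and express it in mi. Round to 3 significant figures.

Solving F = G·m₁·m₂/r² for r: r = √(G·m₁m₂/F).
F = 0.989 lbf = 4.399 N; m₁ = 1.36×10^8 t = 1.360×10^11 kg; m₂ = 2.96×10^10 kg; G = 6.674×10^-11 N·m²/kg².
r = 2.471×10^5 m
2.471×10^5 m × (1 mi / 1609 m) = 153.6 mi

154 mi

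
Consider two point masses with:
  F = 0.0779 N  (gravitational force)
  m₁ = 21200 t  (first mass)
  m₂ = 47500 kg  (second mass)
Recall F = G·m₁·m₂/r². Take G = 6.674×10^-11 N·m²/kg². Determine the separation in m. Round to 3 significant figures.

Solving F = G·m₁·m₂/r² for r: r = √(G·m₁m₂/F).
F = 0.0779 N; m₁ = 21200 t = 2.120×10^7 kg; m₂ = 47500 kg; G = 6.674×10^-11 N·m²/kg².
r = 29.37 m

29.4 m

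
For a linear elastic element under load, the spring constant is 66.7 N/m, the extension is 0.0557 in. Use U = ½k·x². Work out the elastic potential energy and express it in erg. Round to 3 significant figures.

U is given directly by: U = ½kx².
k = 66.7 N/m; x = 0.0557 in = 0.001415 m.
U = 6.675×10^-5 J  (the unit combination reduces to kg·m²/s² = J)
6.675×10^-5 J × (1 erg / 1.000×10^-7 J) = 667.5 erg

668 erg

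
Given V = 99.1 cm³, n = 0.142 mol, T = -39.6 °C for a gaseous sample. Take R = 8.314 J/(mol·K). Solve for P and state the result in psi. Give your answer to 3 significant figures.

404 psi

From the ideal-gas law: P = nRT/V.
V = 99.1 cm³ = 9.910×10^-5 m³; n = 0.142 mol; T = -39.6 °C = 233.5 K; R = 8.314 J/(mol·K).
P = 2.782×10^6 Pa
2.782×10^6 Pa × (1 psi / 6895 Pa) = 403.5 psi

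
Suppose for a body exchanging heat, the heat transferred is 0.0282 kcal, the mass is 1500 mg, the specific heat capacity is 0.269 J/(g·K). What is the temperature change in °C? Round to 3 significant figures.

Rearranging Q = m·c·ΔT for ΔT: ΔT = Q/(m·c).
Q = 0.0282 kcal = 118.0 J; m = 1500 mg = 0.001500 kg; c = 0.269 J/(g·K) = 269.0 J/(kg·K).
ΔT = 292.4 K
Since 1 °C = 1 K, 292.4 °C.

292 °C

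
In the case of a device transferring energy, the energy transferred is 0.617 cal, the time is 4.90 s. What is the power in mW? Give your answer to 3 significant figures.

527 mW

Directly: P = W/t.
W = 0.617 cal = 2.582 J; t = 4.90 s.
P = 0.5268 W
0.5268 W × (1 mW / 0.001000 W) = 526.8 mW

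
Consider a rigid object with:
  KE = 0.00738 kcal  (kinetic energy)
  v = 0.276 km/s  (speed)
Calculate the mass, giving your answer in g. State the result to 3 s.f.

0.811 g

Solving KE = ½mv² for m: m = 2·KE/v².
KE = 0.00738 kcal = 30.88 J; v = 0.276 km/s = 276.0 m/s.
m = 8.107×10^-4 kg
8.107×10^-4 kg × (1 g / 0.001000 kg) = 0.8107 g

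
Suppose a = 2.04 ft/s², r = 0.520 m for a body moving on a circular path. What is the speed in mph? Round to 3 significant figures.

Rearranging: v = √(a·r).
a = 2.04 ft/s² = 0.6218 m/s²; r = 0.520 m.
v = 0.5686 m/s
0.5686 m/s × (1 mph / 0.4470 m/s) = 1.272 mph

1.27 mph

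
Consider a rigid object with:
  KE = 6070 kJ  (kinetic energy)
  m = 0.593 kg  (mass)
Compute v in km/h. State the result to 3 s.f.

Rearranging KE = ½mv² for v: v = √(2·KE/m).
KE = 6070 kJ = 6.070×10^6 J; m = 0.593 kg.
v = 4525 m/s
4525 m/s × (1 km/h / 0.2778 m/s) = 16289 km/h

16300 km/h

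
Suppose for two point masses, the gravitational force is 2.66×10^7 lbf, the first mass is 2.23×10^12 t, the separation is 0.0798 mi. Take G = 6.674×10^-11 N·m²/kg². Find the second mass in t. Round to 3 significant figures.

From Newton's law of gravitation: m₂ = F·r²/(G·m₁).
F = 2.66×10^7 lbf = 1.183×10^8 N; m₁ = 2.23×10^12 t = 2.230×10^15 kg; r = 0.0798 mi = 128.4 m; G = 6.674×10^-11 N·m²/kg².
m₂ = 1.311×10^7 kg
1.311×10^7 kg × (1 t / 1000 kg) = 13112 t

13100 t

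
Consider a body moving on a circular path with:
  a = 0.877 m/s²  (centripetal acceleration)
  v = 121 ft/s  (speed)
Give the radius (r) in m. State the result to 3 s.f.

Rearranging: r = v²/a.
a = 0.877 m/s²; v = 121 ft/s = 36.88 m/s.
r = 1551 m

1550 m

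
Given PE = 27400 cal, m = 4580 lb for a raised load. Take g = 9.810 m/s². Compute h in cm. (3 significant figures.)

Rearranging PE = m·g·h for h: h = PE/(m·g).
PE = 27400 cal = 1.146×10^5 J; m = 4580 lb = 2077 kg; g = 9.810 m/s².
h = 5.625 m
5.625 m × (1 cm / 0.01000 m) = 562.5 cm

563 cm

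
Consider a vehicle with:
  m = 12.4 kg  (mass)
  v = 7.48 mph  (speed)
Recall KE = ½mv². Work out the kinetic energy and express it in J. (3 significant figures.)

69.3 J

KE is given directly by: KE = ½mv².
m = 12.4 kg; v = 7.48 mph = 3.344 m/s.
KE = 69.32 J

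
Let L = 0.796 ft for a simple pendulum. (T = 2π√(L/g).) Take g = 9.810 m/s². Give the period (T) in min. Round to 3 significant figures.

Directly: T = 2π√(L/g).
L = 0.796 ft = 0.2426 m; g = 9.810 m/s².
T = 0.9881 s
0.9881 s × (1 min / 60.00 s) = 0.01647 min

0.0165 min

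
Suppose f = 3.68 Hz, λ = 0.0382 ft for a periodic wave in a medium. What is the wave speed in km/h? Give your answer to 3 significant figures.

v is given directly by: v = fλ.
f = 3.68 Hz; λ = 0.0382 ft = 0.01164 m.
v = 0.04285 m/s
0.04285 m/s × (1 km/h / 0.2778 m/s) = 0.1543 km/h

0.154 km/h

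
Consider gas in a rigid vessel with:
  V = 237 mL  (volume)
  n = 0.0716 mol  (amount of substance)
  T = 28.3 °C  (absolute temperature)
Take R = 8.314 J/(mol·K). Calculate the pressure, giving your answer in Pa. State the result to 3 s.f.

7.57×10^5 Pa

From the ideal-gas law: P = nRT/V.
V = 237 mL = 2.370×10^-4 m³; n = 0.0716 mol; T = 28.3 °C = 301.4 K; R = 8.314 J/(mol·K).
P = 7.572×10^5 Pa  (the unit combination reduces to kg/(m·s²) = Pa)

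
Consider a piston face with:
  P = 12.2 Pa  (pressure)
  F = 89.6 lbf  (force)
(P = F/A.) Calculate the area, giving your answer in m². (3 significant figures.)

32.7 m²

Rearranging P = F/A for A: A = F/P.
P = 12.2 Pa; F = 89.6 lbf = 398.6 N.
A = 32.67 m²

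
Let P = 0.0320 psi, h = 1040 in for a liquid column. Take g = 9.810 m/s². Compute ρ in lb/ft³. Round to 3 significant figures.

0.0532 lb/ft³

Rearranging P = ρ·g·h for ρ: ρ = P/(g·h).
P = 0.0320 psi = 220.6 Pa; h = 1040 in = 26.42 m; g = 9.810 m/s².
ρ = 0.8514 kg/m³
0.8514 kg/m³ × (1 lb/ft³ / 16.02 kg/m³) = 0.05315 lb/ft³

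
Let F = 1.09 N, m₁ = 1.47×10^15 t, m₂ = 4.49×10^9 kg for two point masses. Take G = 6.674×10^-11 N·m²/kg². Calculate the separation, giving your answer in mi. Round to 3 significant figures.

3.95×10^5 mi

From Newton's law of gravitation: r = √(G·m₁m₂/F).
F = 1.09 N; m₁ = 1.47×10^15 t = 1.470×10^18 kg; m₂ = 4.49×10^9 kg; G = 6.674×10^-11 N·m²/kg².
r = 6.357×10^8 m
6.357×10^8 m × (1 mi / 1609 m) = 3.950×10^5 mi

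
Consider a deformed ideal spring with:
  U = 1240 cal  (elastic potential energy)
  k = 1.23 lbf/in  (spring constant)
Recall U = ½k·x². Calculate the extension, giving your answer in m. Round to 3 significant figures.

Rearranging U = ½k·x² for x: x = √(2U/k).
U = 1240 cal = 5188 J; k = 1.23 lbf/in = 215.4 N/m.
x = 6.941 m

6.94 m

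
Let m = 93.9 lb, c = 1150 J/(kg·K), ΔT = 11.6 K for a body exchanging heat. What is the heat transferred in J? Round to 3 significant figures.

5.68×10^5 J

Q is given directly by: Q = mcΔT.
m = 93.9 lb = 42.59 kg; c = 1150 J/(kg·K); ΔT = 11.6 K.
Q = 5.682×10^5 J  (the unit combination reduces to kg·m²/s² = J)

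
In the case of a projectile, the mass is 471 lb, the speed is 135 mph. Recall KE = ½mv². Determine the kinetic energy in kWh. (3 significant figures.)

0.108 kWh

Directly: KE = ½mv².
m = 471 lb = 213.6 kg; v = 135 mph = 60.35 m/s.
KE = 3.891×10^5 J
3.891×10^5 J × (1 kWh / 3.600×10^6 J) = 0.1081 kWh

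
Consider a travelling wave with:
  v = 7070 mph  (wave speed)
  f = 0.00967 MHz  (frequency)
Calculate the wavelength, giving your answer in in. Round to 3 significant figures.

Solving v = f·λ for λ: λ = v/f.
v = 7070 mph = 3161 m/s; f = 0.00967 MHz = 9670 Hz.
λ = 0.3268 m
0.3268 m × (1 in / 0.02540 m) = 12.87 in

12.9 in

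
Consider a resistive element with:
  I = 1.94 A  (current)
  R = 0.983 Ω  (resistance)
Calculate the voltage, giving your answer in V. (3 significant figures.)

1.91 V

Directly: V = IR.
I = 1.94 A; R = 0.983 Ω.
V = 1.907 V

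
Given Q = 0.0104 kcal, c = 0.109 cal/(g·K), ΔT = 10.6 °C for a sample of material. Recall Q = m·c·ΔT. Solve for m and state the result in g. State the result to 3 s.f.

9.00 g

Rearranging Q = m·c·ΔT for m: m = Q/(c·ΔT).
Q = 0.0104 kcal = 43.51 J; c = 0.109 cal/(g·K) = 456.1 J/(kg·K); ΔT = 10.6 °C = 10.60 K.
m = 0.009001 kg
0.009001 kg × (1 g / 0.001000 kg) = 9.001 g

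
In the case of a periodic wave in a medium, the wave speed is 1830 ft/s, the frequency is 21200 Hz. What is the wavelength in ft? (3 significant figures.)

0.0863 ft

Rearranging: λ = v/f.
v = 1830 ft/s = 557.8 m/s; f = 21200 Hz.
λ = 0.02631 m
0.02631 m × (1 ft / 0.3048 m) = 0.08632 ft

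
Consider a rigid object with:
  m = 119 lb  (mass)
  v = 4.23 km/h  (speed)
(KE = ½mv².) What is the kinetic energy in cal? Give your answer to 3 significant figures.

8.91 cal

KE is given directly by: KE = ½mv².
m = 119 lb = 53.98 kg; v = 4.23 km/h = 1.175 m/s.
KE = 37.26 J  (the unit combination reduces to kg·m²/s² = J)
37.26 J × (1 cal / 4.184 J) = 8.906 cal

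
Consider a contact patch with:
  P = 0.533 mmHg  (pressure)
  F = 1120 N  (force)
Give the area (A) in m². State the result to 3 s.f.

Solving P = F/A for A: A = F/P.
P = 0.533 mmHg = 71.06 Pa; F = 1120 N.
A = 15.76 m²

15.8 m²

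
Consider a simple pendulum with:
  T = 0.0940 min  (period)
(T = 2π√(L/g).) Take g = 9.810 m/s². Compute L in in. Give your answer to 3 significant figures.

311 in

Rearranging T = 2π√(L/g) for L: L = g·(T/2π)².
T = 0.0940 min = 5.640 s; g = 9.810 m/s².
L = 7.904 m
7.904 m × (1 in / 0.02540 m) = 311.2 in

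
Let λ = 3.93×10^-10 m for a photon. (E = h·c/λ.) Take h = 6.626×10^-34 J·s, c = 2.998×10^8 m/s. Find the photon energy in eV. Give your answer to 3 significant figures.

Directly: E = hc/λ.
λ = 3.93×10^-10 m; h = 6.626×10^-34 J·s; c = 2.998×10^8 m/s.
E = 5.055×10^-16 J
5.055×10^-16 J × (1 eV / 1.602×10^-19 J) = 3155 eV

3150 eV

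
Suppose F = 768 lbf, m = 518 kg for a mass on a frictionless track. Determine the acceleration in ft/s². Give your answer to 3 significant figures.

21.6 ft/s²

Rearranging: a = F/m.
F = 768 lbf = 3416 N; m = 518 kg.
a = 6.595 m/s²
6.595 m/s² × (1 ft/s² / 0.3048 m/s²) = 21.64 ft/s²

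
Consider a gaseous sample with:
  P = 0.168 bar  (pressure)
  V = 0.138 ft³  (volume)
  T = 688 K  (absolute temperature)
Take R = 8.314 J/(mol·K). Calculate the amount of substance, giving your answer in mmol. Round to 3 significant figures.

11.5 mmol

Solving PV = nRT for n: n = PV/(RT).
P = 0.168 bar = 16800 Pa; V = 0.138 ft³ = 0.003908 m³; T = 688 K; R = 8.314 J/(mol·K).
n = 0.01148 mol
0.01148 mol × (1 mmol / 0.001000 mol) = 11.48 mmol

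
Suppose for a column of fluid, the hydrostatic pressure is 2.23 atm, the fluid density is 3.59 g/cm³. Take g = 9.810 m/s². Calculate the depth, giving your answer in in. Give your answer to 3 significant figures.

Rearranging: h = P/(ρ·g).
P = 2.23 atm = 2.260×10^5 Pa; ρ = 3.59 g/cm³ = 3590 kg/m³; g = 9.810 m/s².
h = 6.416 m
6.416 m × (1 in / 0.02540 m) = 252.6 in

253 in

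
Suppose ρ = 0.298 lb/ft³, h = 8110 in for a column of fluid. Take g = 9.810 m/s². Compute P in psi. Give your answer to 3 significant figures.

1.40 psi

Directly: P = ρgh.
ρ = 0.298 lb/ft³ = 4.774 kg/m³; h = 8110 in = 206.0 m; g = 9.810 m/s².
P = 9646 Pa
9646 Pa × (1 psi / 6895 Pa) = 1.399 psi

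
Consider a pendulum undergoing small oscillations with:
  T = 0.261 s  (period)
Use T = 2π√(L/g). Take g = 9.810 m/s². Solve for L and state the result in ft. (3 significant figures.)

Rearranging: L = g·(T/2π)².
T = 0.261 s; g = 9.810 m/s².
L = 0.01693 m
0.01693 m × (1 ft / 0.3048 m) = 0.05554 ft

0.0555 ft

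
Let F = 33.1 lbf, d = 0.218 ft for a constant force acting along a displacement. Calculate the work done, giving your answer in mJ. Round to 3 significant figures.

W is given directly by: W = F·d.
F = 33.1 lbf = 147.2 N; d = 0.218 ft = 0.06645 m.
W = 9.783 J
9.783 J × (1 mJ / 0.001000 J) = 9783 mJ

9780 mJ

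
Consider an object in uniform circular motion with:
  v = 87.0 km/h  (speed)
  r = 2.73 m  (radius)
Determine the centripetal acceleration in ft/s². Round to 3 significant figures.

Directly: a = v²/r.
v = 87.0 km/h = 24.17 m/s; r = 2.73 m.
a = 213.9 m/s²
213.9 m/s² × (1 ft/s² / 0.3048 m/s²) = 701.9 ft/s²

702 ft/s²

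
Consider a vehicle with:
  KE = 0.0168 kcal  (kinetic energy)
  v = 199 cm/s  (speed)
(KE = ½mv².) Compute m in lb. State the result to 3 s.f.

Rearranging KE = ½mv² for m: m = 2·KE/v².
KE = 0.0168 kcal = 70.29 J; v = 199 cm/s = 1.990 m/s.
m = 35.50 kg
35.50 kg × (1 lb / 0.4536 kg) = 78.26 lb

78.3 lb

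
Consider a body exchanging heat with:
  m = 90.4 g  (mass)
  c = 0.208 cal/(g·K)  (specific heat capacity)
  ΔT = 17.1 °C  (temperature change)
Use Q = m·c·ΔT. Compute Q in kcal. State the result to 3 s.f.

Q is given directly by: Q = mcΔT.
m = 90.4 g = 0.09040 kg; c = 0.208 cal/(g·K) = 870.3 J/(kg·K); ΔT = 17.1 °C = 17.10 K.
Q = 1345 J
1345 J × (1 kcal / 4184 J) = 0.3215 kcal

0.322 kcal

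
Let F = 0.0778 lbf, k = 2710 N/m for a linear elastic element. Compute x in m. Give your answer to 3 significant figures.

1.28×10^-4 m

From Hooke's law: x = F/k.
F = 0.0778 lbf = 0.3461 N; k = 2710 N/m.
x = 1.277×10^-4 m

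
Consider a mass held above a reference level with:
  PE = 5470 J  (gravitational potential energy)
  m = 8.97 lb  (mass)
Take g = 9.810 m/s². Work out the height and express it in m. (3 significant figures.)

137 m

Rearranging PE = m·g·h for h: h = PE/(m·g).
PE = 5470 J; m = 8.97 lb = 4.069 kg; g = 9.810 m/s².
h = 137.0 m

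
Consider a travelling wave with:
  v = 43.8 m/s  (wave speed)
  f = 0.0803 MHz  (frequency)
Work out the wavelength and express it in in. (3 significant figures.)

0.0215 in

Rearranging: λ = v/f.
v = 43.8 m/s; f = 0.0803 MHz = 80300 Hz.
λ = 5.455×10^-4 m
5.455×10^-4 m × (1 in / 0.02540 m) = 0.02147 in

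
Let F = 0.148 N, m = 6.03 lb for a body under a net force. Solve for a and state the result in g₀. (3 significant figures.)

0.00552 g₀

From Newton's second law: a = F/m.
F = 0.148 N; m = 6.03 lb = 2.735 kg.
a = 0.05411 m/s²
0.05411 m/s² × (1 g₀ / 9.807 m/s²) = 0.005518 g₀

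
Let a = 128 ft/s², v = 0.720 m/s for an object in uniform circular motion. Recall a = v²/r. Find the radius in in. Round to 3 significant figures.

Rearranging a = v²/r for r: r = v²/a.
a = 128 ft/s² = 39.01 m/s²; v = 0.720 m/s.
r = 0.01329 m
0.01329 m × (1 in / 0.02540 m) = 0.5231 in

0.523 in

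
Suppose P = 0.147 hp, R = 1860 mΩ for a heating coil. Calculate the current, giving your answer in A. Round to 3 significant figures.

7.68 A

Rearranging P = I²R for I: I = √(P/R).
P = 0.147 hp = 109.6 W; R = 1860 mΩ = 1.860 Ω.
I = 7.677 A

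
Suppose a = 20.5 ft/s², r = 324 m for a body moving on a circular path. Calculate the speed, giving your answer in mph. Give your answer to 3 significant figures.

Solving a = v²/r for v: v = √(a·r).
a = 20.5 ft/s² = 6.248 m/s²; r = 324 m.
v = 44.99 m/s
44.99 m/s × (1 mph / 0.4470 m/s) = 100.6 mph

101 mph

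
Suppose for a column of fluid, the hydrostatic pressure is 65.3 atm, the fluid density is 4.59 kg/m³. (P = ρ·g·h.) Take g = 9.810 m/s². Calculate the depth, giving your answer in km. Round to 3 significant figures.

147 km

Solving P = ρ·g·h for h: h = P/(ρ·g).
P = 65.3 atm = 6.617×10^6 Pa; ρ = 4.59 kg/m³; g = 9.810 m/s².
h = 1.469×10^5 m
1.469×10^5 m × (1 km / 1000 m) = 146.9 km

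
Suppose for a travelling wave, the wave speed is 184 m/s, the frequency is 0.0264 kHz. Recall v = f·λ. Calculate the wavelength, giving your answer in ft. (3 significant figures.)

22.9 ft

Rearranging v = f·λ for λ: λ = v/f.
v = 184 m/s; f = 0.0264 kHz = 26.40 Hz.
λ = 6.970 m
6.970 m × (1 ft / 0.3048 m) = 22.87 ft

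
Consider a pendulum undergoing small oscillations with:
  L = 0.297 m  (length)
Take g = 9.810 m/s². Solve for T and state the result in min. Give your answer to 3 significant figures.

0.0182 min

T is given directly by: T = 2π√(L/g).
L = 0.297 m; g = 9.810 m/s².
T = 1.093 s
1.093 s × (1 min / 60.00 s) = 0.01822 min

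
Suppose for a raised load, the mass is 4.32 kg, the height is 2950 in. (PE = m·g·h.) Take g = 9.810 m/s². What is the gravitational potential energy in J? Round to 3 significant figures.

3180 J

Directly: PE = mgh.
m = 4.32 kg; h = 2950 in = 74.93 m; g = 9.810 m/s².
PE = 3175 J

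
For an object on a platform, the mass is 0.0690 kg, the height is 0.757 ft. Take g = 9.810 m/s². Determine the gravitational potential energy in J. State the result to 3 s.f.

Directly: PE = mgh.
m = 0.0690 kg; h = 0.757 ft = 0.2307 m; g = 9.810 m/s².
PE = 0.1562 J

0.156 J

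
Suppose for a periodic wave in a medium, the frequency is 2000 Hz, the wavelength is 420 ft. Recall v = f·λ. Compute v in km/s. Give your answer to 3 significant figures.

Directly: v = fλ.
f = 2000 Hz; λ = 420 ft = 128.0 m.
v = 2.560×10^5 m/s
2.560×10^5 m/s × (1 km/s / 1000 m/s) = 256.0 km/s

256 km/s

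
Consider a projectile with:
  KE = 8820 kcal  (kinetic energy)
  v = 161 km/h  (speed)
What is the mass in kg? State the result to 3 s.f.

36900 kg

Rearranging: m = 2·KE/v².
KE = 8820 kcal = 3.690×10^7 J; v = 161 km/h = 44.72 m/s.
m = 36901 kg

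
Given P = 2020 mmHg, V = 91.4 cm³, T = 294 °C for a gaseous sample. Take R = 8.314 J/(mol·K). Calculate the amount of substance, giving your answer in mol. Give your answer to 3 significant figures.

0.00522 mol

From the ideal-gas law: n = PV/(RT).
P = 2020 mmHg = 2.693×10^5 Pa; V = 91.4 cm³ = 9.140×10^-5 m³; T = 294 °C = 567.1 K; R = 8.314 J/(mol·K).
n = 0.005220 mol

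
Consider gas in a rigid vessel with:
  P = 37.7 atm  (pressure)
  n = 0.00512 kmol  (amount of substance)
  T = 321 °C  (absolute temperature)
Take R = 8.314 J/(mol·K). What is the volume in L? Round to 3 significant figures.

Rearranging: V = nRT/P.
P = 37.7 atm = 3.820×10^6 Pa; n = 0.00512 kmol = 5.120 mol; T = 321 °C = 594.1 K; R = 8.314 J/(mol·K).
V = 0.006621 m³
0.006621 m³ × (1 L / 0.001000 m³) = 6.621 L

6.62 L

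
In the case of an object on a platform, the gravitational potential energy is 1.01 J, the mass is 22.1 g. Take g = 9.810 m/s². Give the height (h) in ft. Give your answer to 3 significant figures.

15.3 ft

Rearranging: h = PE/(m·g).
PE = 1.01 J; m = 22.1 g = 0.02210 kg; g = 9.810 m/s².
h = 4.659 m
4.659 m × (1 ft / 0.3048 m) = 15.28 ft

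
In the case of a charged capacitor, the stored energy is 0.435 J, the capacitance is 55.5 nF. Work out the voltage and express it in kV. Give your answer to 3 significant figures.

3.96 kV

Solving E = ½C·V² for V: V = √(2E/C).
E = 0.435 J; C = 55.5 nF = 5.550×10^-8 F.
V = 3959 V  (the unit combination reduces to kg·m²/(A·s³) = V)
3959 V × (1 kV / 1000 V) = 3.959 kV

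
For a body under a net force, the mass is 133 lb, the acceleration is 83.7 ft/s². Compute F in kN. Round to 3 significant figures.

1.54 kN

From Newton's second law: F = m·a.
m = 133 lb = 60.33 kg; a = 83.7 ft/s² = 25.51 m/s².
F = 1539 N  (the unit combination reduces to kg·m/s² = N)
1539 N × (1 kN / 1000 N) = 1.539 kN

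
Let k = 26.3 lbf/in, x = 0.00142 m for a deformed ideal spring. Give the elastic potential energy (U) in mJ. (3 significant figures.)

U is given directly by: U = ½kx².
k = 26.3 lbf/in = 4606 N/m; x = 0.00142 m.
U = 0.004644 J
0.004644 J × (1 mJ / 0.001000 J) = 4.644 mJ

4.64 mJ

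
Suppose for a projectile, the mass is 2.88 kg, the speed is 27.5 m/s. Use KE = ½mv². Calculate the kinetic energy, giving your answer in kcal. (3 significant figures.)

Directly: KE = ½mv².
m = 2.88 kg; v = 27.5 m/s.
KE = 1089 J
1089 J × (1 kcal / 4184 J) = 0.2603 kcal

0.260 kcal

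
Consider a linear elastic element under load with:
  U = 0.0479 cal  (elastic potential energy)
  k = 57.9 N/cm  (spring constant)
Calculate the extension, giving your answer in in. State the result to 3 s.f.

Rearranging: x = √(2U/k).
U = 0.0479 cal = 0.2004 J; k = 57.9 N/cm = 5790 N/m.
x = 0.008320 m
0.008320 m × (1 in / 0.02540 m) = 0.3276 in

0.328 in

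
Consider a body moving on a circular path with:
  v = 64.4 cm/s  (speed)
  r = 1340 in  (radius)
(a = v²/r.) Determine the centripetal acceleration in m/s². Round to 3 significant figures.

Directly: a = v²/r.
v = 64.4 cm/s = 0.6440 m/s; r = 1340 in = 34.04 m.
a = 0.01219 m/s²

0.0122 m/s²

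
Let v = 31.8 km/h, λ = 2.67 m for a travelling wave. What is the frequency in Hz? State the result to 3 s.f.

Rearranging v = f·λ for f: f = v/λ.
v = 31.8 km/h = 8.833 m/s; λ = 2.67 m.
f = 3.308 Hz

3.31 Hz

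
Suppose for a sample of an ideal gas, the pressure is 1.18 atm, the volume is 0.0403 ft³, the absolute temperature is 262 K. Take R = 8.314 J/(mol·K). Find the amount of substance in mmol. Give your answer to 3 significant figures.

Rearranging: n = PV/(RT).
P = 1.18 atm = 1.196×10^5 Pa; V = 0.0403 ft³ = 0.001141 m³; T = 262 K; R = 8.314 J/(mol·K).
n = 0.06264 mol
0.06264 mol × (1 mmol / 0.001000 mol) = 62.64 mmol

62.6 mmol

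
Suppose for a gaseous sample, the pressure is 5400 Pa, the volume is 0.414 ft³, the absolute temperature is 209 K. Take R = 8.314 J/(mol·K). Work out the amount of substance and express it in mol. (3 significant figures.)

0.0364 mol

From the ideal-gas law: n = PV/(RT).
P = 5400 Pa; V = 0.414 ft³ = 0.01172 m³; T = 209 K; R = 8.314 J/(mol·K).
n = 0.03643 mol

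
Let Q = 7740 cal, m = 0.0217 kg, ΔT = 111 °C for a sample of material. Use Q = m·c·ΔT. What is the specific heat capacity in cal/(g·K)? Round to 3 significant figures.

Rearranging: c = Q/(m·ΔT).
Q = 7740 cal = 32384 J; m = 0.0217 kg; ΔT = 111 °C = 111.0 K.
c = 13445 J/(kg·K)
13445 J/(kg·K) × (1 cal/(g·K) / 4184 J/(kg·K)) = 3.213 cal/(g·K)

3.21 cal/(g·K)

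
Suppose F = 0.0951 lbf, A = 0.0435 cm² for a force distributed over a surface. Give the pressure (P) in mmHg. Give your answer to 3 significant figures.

729 mmHg

P is given directly by: P = F/A.
F = 0.0951 lbf = 0.4230 N; A = 0.0435 cm² = 4.350×10^-6 m².
P = 97247 Pa
97247 Pa × (1 mmHg / 133.3 Pa) = 729.4 mmHg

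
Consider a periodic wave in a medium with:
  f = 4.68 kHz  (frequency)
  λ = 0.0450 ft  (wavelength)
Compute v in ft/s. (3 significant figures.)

211 ft/s

v is given directly by: v = fλ.
f = 4.68 kHz = 4680 Hz; λ = 0.0450 ft = 0.01372 m.
v = 64.19 m/s
64.19 m/s × (1 ft/s / 0.3048 m/s) = 210.6 ft/s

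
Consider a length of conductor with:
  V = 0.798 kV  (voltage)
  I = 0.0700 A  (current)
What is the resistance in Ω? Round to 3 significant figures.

11400 Ω

From Ohm's law: R = V/I.
V = 0.798 kV = 798.0 V; I = 0.0700 A.
R = 11400 Ω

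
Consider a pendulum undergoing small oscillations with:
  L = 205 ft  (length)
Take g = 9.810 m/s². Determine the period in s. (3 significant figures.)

Directly: T = 2π√(L/g).
L = 205 ft = 62.48 m; g = 9.810 m/s².
T = 15.86 s

15.9 s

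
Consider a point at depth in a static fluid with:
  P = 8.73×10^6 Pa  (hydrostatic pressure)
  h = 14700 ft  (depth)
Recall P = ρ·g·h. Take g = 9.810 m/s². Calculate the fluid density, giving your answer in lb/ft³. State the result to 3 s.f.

12.4 lb/ft³

Rearranging: ρ = P/(g·h).
P = 8.73×10^6 Pa; h = 14700 ft = 4481 m; g = 9.810 m/s².
ρ = 198.6 kg/m³
198.6 kg/m³ × (1 lb/ft³ / 16.02 kg/m³) = 12.40 lb/ft³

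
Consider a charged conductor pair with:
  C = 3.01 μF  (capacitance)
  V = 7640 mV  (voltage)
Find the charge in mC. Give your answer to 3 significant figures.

Rearranging: Q = CV.
C = 3.01 μF = 3.010×10^-6 F; V = 7640 mV = 7.640 V.
Q = 2.300×10^-5 C
2.300×10^-5 C × (1 mC / 0.001000 C) = 0.02300 mC

0.0230 mC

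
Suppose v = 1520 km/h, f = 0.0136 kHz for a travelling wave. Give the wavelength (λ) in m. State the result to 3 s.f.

31.0 m

Solving v = f·λ for λ: λ = v/f.
v = 1520 km/h = 422.2 m/s; f = 0.0136 kHz = 13.60 Hz.
λ = 31.05 m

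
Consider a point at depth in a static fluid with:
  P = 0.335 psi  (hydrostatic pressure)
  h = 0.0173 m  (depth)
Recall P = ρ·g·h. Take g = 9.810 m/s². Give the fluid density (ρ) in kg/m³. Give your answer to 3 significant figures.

13600 kg/m³

Rearranging P = ρ·g·h for ρ: ρ = P/(g·h).
P = 0.335 psi = 2310 Pa; h = 0.0173 m; g = 9.810 m/s².
ρ = 13610 kg/m³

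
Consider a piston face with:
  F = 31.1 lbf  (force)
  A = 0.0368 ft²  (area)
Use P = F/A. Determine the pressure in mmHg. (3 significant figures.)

P is given directly by: P = F/A.
F = 31.1 lbf = 138.3 N; A = 0.0368 ft² = 0.003419 m².
P = 40464 Pa  (the unit combination reduces to kg/(m·s²) = Pa)
40464 Pa × (1 mmHg / 133.3 Pa) = 303.5 mmHg

304 mmHg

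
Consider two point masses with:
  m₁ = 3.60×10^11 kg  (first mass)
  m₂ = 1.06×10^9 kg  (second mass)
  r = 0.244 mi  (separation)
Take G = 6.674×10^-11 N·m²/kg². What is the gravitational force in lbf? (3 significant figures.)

Directly: F = Gm₁m₂/r².
m₁ = 3.60×10^11 kg; m₂ = 1.06×10^9 kg; r = 0.244 mi = 392.7 m; G = 6.674×10^-11 N·m²/kg².
F = 1.652×10^5 N
1.652×10^5 N × (1 lbf / 4.448 N) = 37130 lbf

37100 lbf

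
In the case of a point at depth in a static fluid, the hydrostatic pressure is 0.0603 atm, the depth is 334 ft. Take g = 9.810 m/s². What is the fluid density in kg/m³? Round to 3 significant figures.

6.12 kg/m³

Rearranging: ρ = P/(g·h).
P = 0.0603 atm = 6110 Pa; h = 334 ft = 101.8 m; g = 9.810 m/s².
ρ = 6.118 kg/m³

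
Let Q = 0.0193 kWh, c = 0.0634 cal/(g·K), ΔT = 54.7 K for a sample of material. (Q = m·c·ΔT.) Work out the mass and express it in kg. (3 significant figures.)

Rearranging: m = Q/(c·ΔT).
Q = 0.0193 kWh = 69480 J; c = 0.0634 cal/(g·K) = 265.3 J/(kg·K); ΔT = 54.7 K.
m = 4.788 kg

4.79 kg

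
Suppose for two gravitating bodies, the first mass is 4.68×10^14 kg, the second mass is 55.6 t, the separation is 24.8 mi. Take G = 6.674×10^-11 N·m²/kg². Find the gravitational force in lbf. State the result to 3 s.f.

0.245 lbf

F is given directly by: F = Gm₁m₂/r².
m₁ = 4.68×10^14 kg; m₂ = 55.6 t = 55600 kg; r = 24.8 mi = 39912 m; G = 6.674×10^-11 N·m²/kg².
F = 1.090 N  (the unit combination reduces to kg·m/s² = N)
1.090 N × (1 lbf / 4.448 N) = 0.2451 lbf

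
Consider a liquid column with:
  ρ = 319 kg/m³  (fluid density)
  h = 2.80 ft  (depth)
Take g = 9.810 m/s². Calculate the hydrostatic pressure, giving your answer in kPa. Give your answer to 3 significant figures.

2.67 kPa

P is given directly by: P = ρgh.
ρ = 319 kg/m³; h = 2.80 ft = 0.8534 m; g = 9.810 m/s².
P = 2671 Pa
2671 Pa × (1 kPa / 1000 Pa) = 2.671 kPa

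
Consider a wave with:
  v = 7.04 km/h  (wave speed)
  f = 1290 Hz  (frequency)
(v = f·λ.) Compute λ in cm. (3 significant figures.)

0.152 cm

Solving v = f·λ for λ: λ = v/f.
v = 7.04 km/h = 1.956 m/s; f = 1290 Hz.
λ = 0.001516 m
0.001516 m × (1 cm / 0.01000 m) = 0.1516 cm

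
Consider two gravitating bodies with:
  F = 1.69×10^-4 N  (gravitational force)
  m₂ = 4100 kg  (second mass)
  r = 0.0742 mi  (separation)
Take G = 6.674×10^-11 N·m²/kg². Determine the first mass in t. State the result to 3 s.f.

Rearranging: m₁ = F·r²/(G·m₂).
F = 1.69×10^-4 N; m₂ = 4100 kg; r = 0.0742 mi = 119.4 m; G = 6.674×10^-11 N·m²/kg².
m₁ = 8.807×10^6 kg
8.807×10^6 kg × (1 t / 1000 kg) = 8807 t

8810 t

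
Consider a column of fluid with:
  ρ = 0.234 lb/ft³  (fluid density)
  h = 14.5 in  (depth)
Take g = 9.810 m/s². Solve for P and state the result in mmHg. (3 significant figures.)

P is given directly by: P = ρgh.
ρ = 0.234 lb/ft³ = 3.748 kg/m³; h = 14.5 in = 0.3683 m; g = 9.810 m/s².
P = 13.54 Pa
13.54 Pa × (1 mmHg / 133.3 Pa) = 0.1016 mmHg

0.102 mmHg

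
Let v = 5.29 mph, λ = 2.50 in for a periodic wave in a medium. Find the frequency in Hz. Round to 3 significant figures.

Rearranging: f = v/λ.
v = 5.29 mph = 2.365 m/s; λ = 2.50 in = 0.06350 m.
f = 37.24 Hz

37.2 Hz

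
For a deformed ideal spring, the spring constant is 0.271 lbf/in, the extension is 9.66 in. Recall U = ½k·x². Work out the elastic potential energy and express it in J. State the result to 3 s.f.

Directly: U = ½kx².
k = 0.271 lbf/in = 47.46 N/m; x = 9.66 in = 0.2454 m.
U = 1.429 J  (the unit combination reduces to kg·m²/s² = J)

1.43 J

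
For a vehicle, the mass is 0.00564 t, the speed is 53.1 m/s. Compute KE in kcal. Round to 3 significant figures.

Directly: KE = ½mv².
m = 0.00564 t = 5.640 kg; v = 53.1 m/s.
KE = 7951 J  (the unit combination reduces to kg·m²/s² = J)
7951 J × (1 kcal / 4184 J) = 1.900 kcal

1.90 kcal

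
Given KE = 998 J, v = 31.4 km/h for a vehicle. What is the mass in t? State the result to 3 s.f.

0.0262 t

Solving KE = ½mv² for m: m = 2·KE/v².
KE = 998 J; v = 31.4 km/h = 8.722 m/s.
m = 26.24 kg
26.24 kg × (1 t / 1000 kg) = 0.02624 t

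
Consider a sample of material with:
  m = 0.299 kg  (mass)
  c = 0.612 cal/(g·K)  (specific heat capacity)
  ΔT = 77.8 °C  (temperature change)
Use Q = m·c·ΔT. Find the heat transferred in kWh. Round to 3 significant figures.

Q is given directly by: Q = mcΔT.
m = 0.299 kg; c = 0.612 cal/(g·K) = 2561 J/(kg·K); ΔT = 77.8 °C = 77.80 K.
Q = 59565 J
59565 J × (1 kWh / 3.600×10^6 J) = 0.01655 kWh

0.0165 kWh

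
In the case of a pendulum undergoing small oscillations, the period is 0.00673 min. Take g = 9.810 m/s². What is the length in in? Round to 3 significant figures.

Rearranging T = 2π√(L/g) for L: L = g·(T/2π)².
T = 0.00673 min = 0.4038 s; g = 9.810 m/s².
L = 0.04052 m
0.04052 m × (1 in / 0.02540 m) = 1.595 in

1.60 in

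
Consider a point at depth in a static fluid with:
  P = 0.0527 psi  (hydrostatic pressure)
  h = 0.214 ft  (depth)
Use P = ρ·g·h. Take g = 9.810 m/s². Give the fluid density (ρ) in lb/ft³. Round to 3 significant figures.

35.4 lb/ft³

Rearranging P = ρ·g·h for ρ: ρ = P/(g·h).
P = 0.0527 psi = 363.4 Pa; h = 0.214 ft = 0.06523 m; g = 9.810 m/s².
ρ = 567.8 kg/m³
567.8 kg/m³ × (1 lb/ft³ / 16.02 kg/m³) = 35.45 lb/ft³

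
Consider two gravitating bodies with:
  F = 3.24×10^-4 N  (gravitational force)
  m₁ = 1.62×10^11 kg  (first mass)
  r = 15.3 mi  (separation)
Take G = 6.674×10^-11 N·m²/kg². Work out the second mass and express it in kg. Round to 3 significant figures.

18200 kg

Rearranging F = G·m₁·m₂/r² for m₂: m₂ = F·r²/(G·m₁).
F = 3.24×10^-4 N; m₁ = 1.62×10^11 kg; r = 15.3 mi = 24623 m; G = 6.674×10^-11 N·m²/kg².
m₂ = 18169 kg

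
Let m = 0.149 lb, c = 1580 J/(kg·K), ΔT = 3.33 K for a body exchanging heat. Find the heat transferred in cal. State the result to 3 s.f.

Directly: Q = mcΔT.
m = 0.149 lb = 0.06759 kg; c = 1580 J/(kg·K); ΔT = 3.33 K.
Q = 355.6 J
355.6 J × (1 cal / 4.184 J) = 84.99 cal

85.0 cal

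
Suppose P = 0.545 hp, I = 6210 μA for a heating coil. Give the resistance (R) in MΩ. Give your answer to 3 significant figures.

10.5 MΩ

Rearranging P = I²R for R: R = P/I².
P = 0.545 hp = 406.4 W; I = 6210 μA = 0.006210 A.
R = 1.054×10^7 Ω
1.054×10^7 Ω × (1 MΩ / 1.000×10^6 Ω) = 10.54 MΩ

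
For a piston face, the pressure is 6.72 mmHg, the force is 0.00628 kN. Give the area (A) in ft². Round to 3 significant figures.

Rearranging: A = F/P.
P = 6.72 mmHg = 895.9 Pa; F = 0.00628 kN = 6.280 N.
A = 0.007010 m²
0.007010 m² × (1 ft² / 0.09290 m²) = 0.07545 ft²

0.0754 ft²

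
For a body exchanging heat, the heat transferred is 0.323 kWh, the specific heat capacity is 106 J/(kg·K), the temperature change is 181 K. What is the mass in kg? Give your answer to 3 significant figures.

60.6 kg

Rearranging: m = Q/(c·ΔT).
Q = 0.323 kWh = 1.163×10^6 J; c = 106 J/(kg·K); ΔT = 181 K.
m = 60.61 kg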